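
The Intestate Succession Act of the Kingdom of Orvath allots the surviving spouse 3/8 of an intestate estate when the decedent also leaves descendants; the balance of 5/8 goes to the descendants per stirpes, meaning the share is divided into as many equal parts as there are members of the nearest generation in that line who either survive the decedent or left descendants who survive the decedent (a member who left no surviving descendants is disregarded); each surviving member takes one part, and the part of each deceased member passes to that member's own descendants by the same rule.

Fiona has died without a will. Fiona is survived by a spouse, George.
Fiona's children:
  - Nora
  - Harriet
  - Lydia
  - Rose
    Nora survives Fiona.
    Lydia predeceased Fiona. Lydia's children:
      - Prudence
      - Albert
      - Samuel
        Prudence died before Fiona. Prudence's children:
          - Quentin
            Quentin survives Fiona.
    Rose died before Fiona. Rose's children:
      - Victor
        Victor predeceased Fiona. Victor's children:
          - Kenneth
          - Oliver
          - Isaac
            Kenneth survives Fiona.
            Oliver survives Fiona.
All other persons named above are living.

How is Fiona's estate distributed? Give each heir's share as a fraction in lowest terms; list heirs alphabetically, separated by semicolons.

George, as surviving spouse, takes 3/8.
The remaining 5/8 passes to Fiona's descendants per stirpes.
The 5/8 is divided into 4 equal shares of 5/32 among Nora, Harriet, Lydia, Rose.
Nora is living and takes 5/32.
Harriet is living and takes 5/32.
Lydia predeceased; the 5/32 allotted to Lydia's branch passes to Lydia's issue by representation.
The 5/32 is divided into 3 equal shares of 5/96 among Prudence, Albert, Samuel.
Prudence predeceased; the 5/96 allotted to Prudence's branch passes to Prudence's issue by representation.
Quentin is the sole taker at this level and receives the full 5/96.
Albert is living and takes 5/96.
Samuel is living and takes 5/96.
Rose predeceased; the 5/32 allotted to Rose's branch passes to Rose's issue by representation.
Victor's line is the sole branch at this level, so the full 5/32 passes to Victor's issue by representation.
The 5/32 is divided into 3 equal shares of 5/96 among Kenneth, Oliver, Isaac.
Kenneth is living and takes 5/96.
Oliver is living and takes 5/96.
Isaac is living and takes 5/96.

Albert 5/96; George 3/8; Harriet 5/32; Isaac 5/96; Kenneth 5/96; Nora 5/32; Oliver 5/96; Quentin 5/96; Samuel 5/96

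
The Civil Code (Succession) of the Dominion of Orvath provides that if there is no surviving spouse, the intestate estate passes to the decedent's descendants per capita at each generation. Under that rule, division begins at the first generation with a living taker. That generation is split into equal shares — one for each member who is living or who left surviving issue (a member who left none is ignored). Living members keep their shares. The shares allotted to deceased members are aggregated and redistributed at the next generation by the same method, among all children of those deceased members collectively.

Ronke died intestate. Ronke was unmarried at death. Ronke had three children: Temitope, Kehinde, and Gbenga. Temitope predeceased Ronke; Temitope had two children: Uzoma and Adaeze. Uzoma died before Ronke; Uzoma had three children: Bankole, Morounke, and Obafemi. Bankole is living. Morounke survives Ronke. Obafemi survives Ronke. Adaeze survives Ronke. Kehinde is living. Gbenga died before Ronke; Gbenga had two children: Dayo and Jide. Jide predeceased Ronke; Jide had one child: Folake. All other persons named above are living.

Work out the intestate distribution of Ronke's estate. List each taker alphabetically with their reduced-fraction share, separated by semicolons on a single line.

There is no surviving spouse, so the entire estate passes to Ronke's descendants per capita at each generation.
At generation 1 (Temitope, Kehinde, Gbenga) there are 3 shares of (1)/3 = 1/3 each.
Living: Kehinde — each takes 1/3.
Deceased: Temitope and Gbenga. Their combined 2/3 is pooled and carried to generation 2.
At generation 2 (Uzoma, Adaeze, Dayo, Jide) there are 4 shares of (2/3)/4 = 1/6 each.
Living: Adaeze and Dayo — each takes 1/6.
Deceased: Uzoma and Jide. Their combined 1/3 is pooled and carried to generation 3.
At generation 3 (Bankole, Morounke, Obafemi, Folake) there are 4 shares of (1/3)/4 = 1/12 each.
Living: Bankole, Morounke, Obafemi, and Folake — each takes 1/12.

Adaeze 1/6; Bankole 1/12; Dayo 1/6; Folake 1/12; Kehinde 1/3; Morounke 1/12; Obafemi 1/12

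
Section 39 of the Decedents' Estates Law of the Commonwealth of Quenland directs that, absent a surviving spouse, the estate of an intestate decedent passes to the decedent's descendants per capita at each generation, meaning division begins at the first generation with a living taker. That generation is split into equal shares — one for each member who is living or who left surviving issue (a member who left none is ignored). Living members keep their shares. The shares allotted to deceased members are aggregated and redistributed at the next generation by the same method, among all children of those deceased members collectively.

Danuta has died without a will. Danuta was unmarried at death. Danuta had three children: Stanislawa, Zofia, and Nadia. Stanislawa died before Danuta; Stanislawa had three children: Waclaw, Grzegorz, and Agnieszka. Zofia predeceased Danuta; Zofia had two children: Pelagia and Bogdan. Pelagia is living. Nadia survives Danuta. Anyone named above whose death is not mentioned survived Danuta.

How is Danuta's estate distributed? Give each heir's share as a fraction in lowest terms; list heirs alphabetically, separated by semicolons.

Agnieszka 2/15; Bogdan 2/15; Grzegorz 2/15; Nadia 1/3; Pelagia 2/15; Waclaw 2/15

There is no surviving spouse, so the entire estate passes to Danuta's descendants per capita at each generation.
At generation 1 (Stanislawa, Zofia, Nadia) there are 3 shares of (1)/3 = 1/3 each.
Living: Nadia — each takes 1/3.
Deceased: Stanislawa and Zofia. Their combined 2/3 is pooled and carried to generation 2.
At generation 2 (Waclaw, Grzegorz, Agnieszka, Pelagia, Bogdan) there are 5 shares of (2/3)/5 = 2/15 each.
Living: Waclaw, Grzegorz, Agnieszka, Pelagia, and Bogdan — each takes 2/15.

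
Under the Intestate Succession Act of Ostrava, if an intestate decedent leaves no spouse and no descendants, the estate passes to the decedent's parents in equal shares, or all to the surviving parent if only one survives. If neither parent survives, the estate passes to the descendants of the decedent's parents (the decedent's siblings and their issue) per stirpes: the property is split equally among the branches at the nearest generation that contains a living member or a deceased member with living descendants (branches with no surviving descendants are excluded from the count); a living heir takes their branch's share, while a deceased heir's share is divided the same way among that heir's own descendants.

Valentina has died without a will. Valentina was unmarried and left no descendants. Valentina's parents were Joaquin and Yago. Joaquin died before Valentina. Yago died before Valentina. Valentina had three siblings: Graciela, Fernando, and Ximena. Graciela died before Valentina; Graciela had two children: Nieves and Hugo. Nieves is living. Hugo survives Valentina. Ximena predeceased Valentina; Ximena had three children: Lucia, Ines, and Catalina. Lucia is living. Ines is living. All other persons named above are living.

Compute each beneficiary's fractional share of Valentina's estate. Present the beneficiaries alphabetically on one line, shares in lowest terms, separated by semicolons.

Neither parent survives and there are no descendants, so the estate passes to Valentina's siblings and their issue per stirpes.
The estate is divided into 3 equal shares of 1/3 among Graciela, Fernando, Ximena.
Graciela predeceased; the 1/3 allotted to Graciela's branch passes to Graciela's issue by representation.
The 1/3 is divided into 2 equal shares of 1/6 among Nieves, Hugo.
Nieves is living and takes 1/6.
Hugo is living and takes 1/6.
Fernando is living and takes 1/3.
Ximena predeceased; the 1/3 allotted to Ximena's branch passes to Ximena's issue by representation.
The 1/3 is divided into 3 equal shares of 1/9 among Lucia, Ines, Catalina.
Lucia is living and takes 1/9.
Ines is living and takes 1/9.
Catalina is living and takes 1/9.

Catalina 1/9; Fernando 1/3; Hugo 1/6; Ines 1/9; Lucia 1/9; Nieves 1/6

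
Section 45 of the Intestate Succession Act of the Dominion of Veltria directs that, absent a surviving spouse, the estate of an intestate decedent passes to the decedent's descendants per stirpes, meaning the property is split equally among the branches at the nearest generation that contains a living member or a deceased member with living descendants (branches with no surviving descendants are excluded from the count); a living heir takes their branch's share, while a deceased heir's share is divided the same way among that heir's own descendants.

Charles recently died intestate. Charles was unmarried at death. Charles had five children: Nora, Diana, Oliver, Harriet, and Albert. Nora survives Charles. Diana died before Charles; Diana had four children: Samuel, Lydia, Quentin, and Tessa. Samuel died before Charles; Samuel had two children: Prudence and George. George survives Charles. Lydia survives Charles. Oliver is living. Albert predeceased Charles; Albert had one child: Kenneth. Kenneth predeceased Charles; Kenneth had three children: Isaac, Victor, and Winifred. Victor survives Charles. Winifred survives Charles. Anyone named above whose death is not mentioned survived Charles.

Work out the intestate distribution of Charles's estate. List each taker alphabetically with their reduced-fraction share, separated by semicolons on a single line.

There is no surviving spouse, so the entire estate passes to Charles's descendants per stirpes.
The estate is divided into 5 equal shares of 1/5 among Nora, Diana, Oliver, Harriet, Albert.
Nora is living and takes 1/5.
Diana predeceased; the 1/5 allotted to Diana's branch passes to Diana's issue by representation.
The 1/5 is divided into 4 equal shares of 1/20 among Samuel, Lydia, Quentin, Tessa.
Samuel predeceased; the 1/20 allotted to Samuel's branch passes to Samuel's issue by representation.
The 1/20 is divided into 2 equal shares of 1/40 among Prudence, George.
Prudence is living and takes 1/40.
George is living and takes 1/40.
Lydia is living and takes 1/20.
Quentin is living and takes 1/20.
Tessa is living and takes 1/20.
Oliver is living and takes 1/5.
Harriet is living and takes 1/5.
Albert predeceased; the 1/5 allotted to Albert's branch passes to Albert's issue by representation.
Kenneth's line is the sole branch at this level, so the full 1/5 passes to Kenneth's issue by representation.
The 1/5 is divided into 3 equal shares of 1/15 among Isaac, Victor, Winifred.
Isaac is living and takes 1/15.
Victor is living and takes 1/15.
Winifred is living and takes 1/15.

George 1/40; Harriet 1/5; Isaac 1/15; Lydia 1/20; Nora 1/5; Oliver 1/5; Prudence 1/40; Quentin 1/20; Tessa 1/20; Victor 1/15; Winifred 1/15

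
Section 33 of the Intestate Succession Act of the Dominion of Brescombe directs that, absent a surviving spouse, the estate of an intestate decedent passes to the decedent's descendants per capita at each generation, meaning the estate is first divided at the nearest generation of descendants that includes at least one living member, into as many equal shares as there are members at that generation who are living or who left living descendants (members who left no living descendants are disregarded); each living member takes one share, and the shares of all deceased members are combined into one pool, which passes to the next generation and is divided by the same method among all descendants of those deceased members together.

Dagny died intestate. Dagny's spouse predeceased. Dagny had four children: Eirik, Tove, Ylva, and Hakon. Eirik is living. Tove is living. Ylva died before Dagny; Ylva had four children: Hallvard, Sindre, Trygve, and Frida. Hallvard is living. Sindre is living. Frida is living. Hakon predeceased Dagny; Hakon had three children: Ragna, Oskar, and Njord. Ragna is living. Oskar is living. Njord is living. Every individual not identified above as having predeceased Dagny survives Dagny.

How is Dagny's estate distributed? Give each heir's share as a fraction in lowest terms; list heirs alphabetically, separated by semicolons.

Eirik 1/4; Frida 1/14; Hallvard 1/14; Njord 1/14; Oskar 1/14; Ragna 1/14; Sindre 1/14; Tove 1/4; Trygve 1/14

There is no surviving spouse, so the entire estate passes to Dagny's descendants per capita at each generation.
At generation 1 (Eirik, Tove, Ylva, Hakon) there are 4 shares of (1)/4 = 1/4 each.
Living: Eirik and Tove — each takes 1/4.
Deceased: Ylva and Hakon. Their combined 1/2 is pooled and carried to generation 2.
At generation 2 (Hallvard, Sindre, Trygve, Frida, Ragna, Oskar, Njord) there are 7 shares of (1/2)/7 = 1/14 each.
Living: Hallvard, Sindre, Trygve, Frida, Ragna, Oskar, and Njord — each takes 1/14.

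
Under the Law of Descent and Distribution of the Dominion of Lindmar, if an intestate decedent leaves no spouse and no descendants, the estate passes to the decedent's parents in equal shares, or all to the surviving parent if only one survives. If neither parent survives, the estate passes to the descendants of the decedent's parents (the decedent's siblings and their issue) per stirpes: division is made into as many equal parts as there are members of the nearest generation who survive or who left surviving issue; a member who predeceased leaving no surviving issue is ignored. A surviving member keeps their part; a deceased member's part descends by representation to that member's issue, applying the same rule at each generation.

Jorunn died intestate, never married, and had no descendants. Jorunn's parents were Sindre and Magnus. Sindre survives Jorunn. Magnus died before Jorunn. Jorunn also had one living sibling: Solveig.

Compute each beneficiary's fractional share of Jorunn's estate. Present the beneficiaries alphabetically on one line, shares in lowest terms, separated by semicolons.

Sindre 1

Only one parent, Sindre, survives, so Sindre takes the entire estate. The siblings take nothing because a surviving parent has priority.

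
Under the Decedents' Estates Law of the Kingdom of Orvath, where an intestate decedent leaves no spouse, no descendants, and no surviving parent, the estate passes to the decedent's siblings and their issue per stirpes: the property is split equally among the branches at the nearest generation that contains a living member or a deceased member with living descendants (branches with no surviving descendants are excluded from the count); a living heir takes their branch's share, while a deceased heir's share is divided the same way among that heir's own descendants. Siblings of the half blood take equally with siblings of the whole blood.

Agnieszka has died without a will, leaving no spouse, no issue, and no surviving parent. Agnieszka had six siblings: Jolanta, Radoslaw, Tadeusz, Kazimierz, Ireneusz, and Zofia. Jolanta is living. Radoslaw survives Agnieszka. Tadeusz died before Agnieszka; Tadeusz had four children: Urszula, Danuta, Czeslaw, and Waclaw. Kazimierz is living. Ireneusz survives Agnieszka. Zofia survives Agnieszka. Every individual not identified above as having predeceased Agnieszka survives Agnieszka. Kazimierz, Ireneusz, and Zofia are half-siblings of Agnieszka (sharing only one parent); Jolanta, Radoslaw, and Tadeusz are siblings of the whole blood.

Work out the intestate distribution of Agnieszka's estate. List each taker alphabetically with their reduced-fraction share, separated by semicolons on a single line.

No spouse, descendants, or parent survives, so the estate passes to Agnieszka's siblings per stirpes.
Half-blood and whole-blood siblings take equally under the stated rule.
The estate is divided into 6 equal shares of 1/6 among Jolanta, Radoslaw, Tadeusz, Kazimierz, Ireneusz, Zofia.
Jolanta is living and takes 1/6.
Radoslaw is living and takes 1/6.
Tadeusz predeceased; the 1/6 allotted to Tadeusz's branch passes to Tadeusz's issue by representation.
The 1/6 is divided into 4 equal shares of 1/24 among Urszula, Danuta, Czeslaw, Waclaw.
Urszula is living and takes 1/24.
Danuta is living and takes 1/24.
Czeslaw is living and takes 1/24.
Waclaw is living and takes 1/24.
Kazimierz is living and takes 1/6.
Ireneusz is living and takes 1/6.
Zofia is living and takes 1/6.

Czeslaw 1/24; Danuta 1/24; Ireneusz 1/6; Jolanta 1/6; Kazimierz 1/6; Radoslaw 1/6; Urszula 1/24; Waclaw 1/24; Zofia 1/6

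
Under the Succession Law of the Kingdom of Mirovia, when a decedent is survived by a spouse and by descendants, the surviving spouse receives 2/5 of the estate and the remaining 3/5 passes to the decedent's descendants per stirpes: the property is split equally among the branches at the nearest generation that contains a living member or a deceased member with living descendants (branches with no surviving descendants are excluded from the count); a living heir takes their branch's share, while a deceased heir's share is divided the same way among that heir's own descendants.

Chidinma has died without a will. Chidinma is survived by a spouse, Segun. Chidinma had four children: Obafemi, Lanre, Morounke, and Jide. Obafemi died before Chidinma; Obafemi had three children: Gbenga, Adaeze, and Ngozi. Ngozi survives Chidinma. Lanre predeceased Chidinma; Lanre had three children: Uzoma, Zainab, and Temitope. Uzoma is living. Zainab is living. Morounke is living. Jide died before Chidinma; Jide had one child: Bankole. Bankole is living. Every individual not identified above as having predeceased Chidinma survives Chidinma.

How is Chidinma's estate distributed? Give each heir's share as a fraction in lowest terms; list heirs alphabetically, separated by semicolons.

Adaeze 1/20; Bankole 3/20; Gbenga 1/20; Morounke 3/20; Ngozi 1/20; Segun 2/5; Temitope 1/20; Uzoma 1/20; Zainab 1/20

Segun, as surviving spouse, takes 2/5.
The remaining 3/5 passes to Chidinma's descendants per stirpes.
The 3/5 is divided into 4 equal shares of 3/20 among Obafemi, Lanre, Morounke, Jide.
Obafemi predeceased; the 3/20 allotted to Obafemi's branch passes to Obafemi's issue by representation.
The 3/20 is divided into 3 equal shares of 1/20 among Gbenga, Adaeze, Ngozi.
Gbenga is living and takes 1/20.
Adaeze is living and takes 1/20.
Ngozi is living and takes 1/20.
Lanre predeceased; the 3/20 allotted to Lanre's branch passes to Lanre's issue by representation.
The 3/20 is divided into 3 equal shares of 1/20 among Uzoma, Zainab, Temitope.
Uzoma is living and takes 1/20.
Zainab is living and takes 1/20.
Temitope is living and takes 1/20.
Morounke is living and takes 3/20.
Jide predeceased; the 3/20 allotted to Jide's branch passes to Jide's issue by representation.
Bankole is the sole taker at this level and receives the full 3/20.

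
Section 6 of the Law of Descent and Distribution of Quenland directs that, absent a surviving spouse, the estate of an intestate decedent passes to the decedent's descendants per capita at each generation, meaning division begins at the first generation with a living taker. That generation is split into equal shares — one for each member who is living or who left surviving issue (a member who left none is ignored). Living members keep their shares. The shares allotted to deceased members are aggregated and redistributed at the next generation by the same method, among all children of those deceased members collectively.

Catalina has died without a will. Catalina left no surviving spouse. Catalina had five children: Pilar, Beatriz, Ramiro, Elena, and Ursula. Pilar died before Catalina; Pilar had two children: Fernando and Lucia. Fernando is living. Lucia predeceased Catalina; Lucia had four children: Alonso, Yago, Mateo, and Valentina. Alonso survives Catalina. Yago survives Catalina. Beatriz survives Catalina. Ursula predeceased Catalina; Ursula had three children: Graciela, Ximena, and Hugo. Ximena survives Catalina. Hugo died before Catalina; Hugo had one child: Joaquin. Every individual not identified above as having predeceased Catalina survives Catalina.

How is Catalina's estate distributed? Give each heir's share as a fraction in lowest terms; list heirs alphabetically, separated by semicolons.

Alonso 4/125; Beatriz 1/5; Elena 1/5; Fernando 2/25; Graciela 2/25; Joaquin 4/125; Mateo 4/125; Ramiro 1/5; Valentina 4/125; Ximena 2/25; Yago 4/125

There is no surviving spouse, so the entire estate passes to Catalina's descendants per capita at each generation.
At generation 1 (Pilar, Beatriz, Ramiro, Elena, Ursula) there are 5 shares of (1)/5 = 1/5 each.
Living: Beatriz, Ramiro, and Elena — each takes 1/5.
Deceased: Pilar and Ursula. Their combined 2/5 is pooled and carried to generation 2.
At generation 2 (Fernando, Lucia, Graciela, Ximena, Hugo) there are 5 shares of (2/5)/5 = 2/25 each.
Living: Fernando, Graciela, and Ximena — each takes 2/25.
Deceased: Lucia and Hugo. Their combined 4/25 is pooled and carried to generation 3.
At generation 3 (Alonso, Yago, Mateo, Valentina, Joaquin) there are 5 shares of (4/25)/5 = 4/125 each.
Living: Alonso, Yago, Mateo, Valentina, and Joaquin — each takes 4/125.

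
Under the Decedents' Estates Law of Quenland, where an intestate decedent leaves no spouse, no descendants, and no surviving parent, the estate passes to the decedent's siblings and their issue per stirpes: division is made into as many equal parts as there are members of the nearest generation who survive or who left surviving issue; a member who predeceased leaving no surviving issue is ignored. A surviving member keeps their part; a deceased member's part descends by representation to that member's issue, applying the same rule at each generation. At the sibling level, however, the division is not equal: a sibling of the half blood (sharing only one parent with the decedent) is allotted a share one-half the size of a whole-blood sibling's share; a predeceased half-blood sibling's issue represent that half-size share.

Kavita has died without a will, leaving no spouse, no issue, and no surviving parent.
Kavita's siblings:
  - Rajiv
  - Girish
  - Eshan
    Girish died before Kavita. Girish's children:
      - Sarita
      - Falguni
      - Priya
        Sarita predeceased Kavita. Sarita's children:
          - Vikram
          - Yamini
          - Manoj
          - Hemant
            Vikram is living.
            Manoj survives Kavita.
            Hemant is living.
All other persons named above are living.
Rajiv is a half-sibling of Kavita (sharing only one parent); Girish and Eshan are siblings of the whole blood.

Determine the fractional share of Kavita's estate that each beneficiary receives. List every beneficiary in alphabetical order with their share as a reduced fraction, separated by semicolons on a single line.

Eshan 2/5; Falguni 2/15; Hemant 1/30; Manoj 1/30; Priya 2/15; Rajiv 1/5; Vikram 1/30; Yamini 1/30

No spouse, descendants, or parent survives, so the estate passes to Kavita's siblings per stirpes.
Half-blood siblings count for one-half the weight of whole-blood siblings at the initial division.
Dividing 1 in proportion to weights (total weight 5/2): Rajiv (weight 1/2) → 1/5; Girish (weight 1) → 2/5; Eshan (weight 1) → 2/5.
Rajiv is living and takes 1/5.
Girish predeceased; the 2/5 allotted to Girish's branch passes to Girish's issue by representation.
The 2/5 is divided into 3 equal shares of 2/15 among Sarita, Falguni, Priya.
Sarita predeceased; the 2/15 allotted to Sarita's branch passes to Sarita's issue by representation.
The 2/15 is divided into 4 equal shares of 1/30 among Vikram, Yamini, Manoj, Hemant.
Vikram is living and takes 1/30.
Yamini is living and takes 1/30.
Manoj is living and takes 1/30.
Hemant is living and takes 1/30.
Falguni is living and takes 2/15.
Priya is living and takes 2/15.
Eshan is living and takes 2/5.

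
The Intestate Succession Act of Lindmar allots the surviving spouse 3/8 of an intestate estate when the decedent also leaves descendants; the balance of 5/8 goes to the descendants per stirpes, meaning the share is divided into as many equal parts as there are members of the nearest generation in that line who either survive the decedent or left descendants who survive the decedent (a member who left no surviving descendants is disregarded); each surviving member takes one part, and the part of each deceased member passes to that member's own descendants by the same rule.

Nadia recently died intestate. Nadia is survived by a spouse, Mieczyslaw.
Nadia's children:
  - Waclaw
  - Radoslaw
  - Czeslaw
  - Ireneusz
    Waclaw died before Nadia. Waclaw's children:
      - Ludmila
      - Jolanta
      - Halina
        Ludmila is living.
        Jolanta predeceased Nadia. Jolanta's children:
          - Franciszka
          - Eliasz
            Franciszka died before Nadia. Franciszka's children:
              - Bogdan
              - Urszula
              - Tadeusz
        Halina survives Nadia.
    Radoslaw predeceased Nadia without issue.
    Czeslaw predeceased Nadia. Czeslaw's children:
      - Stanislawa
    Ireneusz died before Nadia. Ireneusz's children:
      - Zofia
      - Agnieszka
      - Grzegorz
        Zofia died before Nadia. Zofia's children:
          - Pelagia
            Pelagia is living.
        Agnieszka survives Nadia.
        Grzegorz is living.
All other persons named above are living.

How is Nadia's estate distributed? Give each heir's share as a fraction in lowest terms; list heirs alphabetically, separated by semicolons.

Mieczyslaw, as surviving spouse, takes 3/8.
The remaining 5/8 passes to Nadia's descendants per stirpes.
Radoslaw left no surviving issue, so that branch lapses and is disregarded.
The 5/8 is divided into 3 equal shares of 5/24 among Waclaw, Czeslaw, Ireneusz.
Waclaw predeceased; the 5/24 allotted to Waclaw's branch passes to Waclaw's issue by representation.
The 5/24 is divided into 3 equal shares of 5/72 among Ludmila, Jolanta, Halina.
Ludmila is living and takes 5/72.
Jolanta predeceased; the 5/72 allotted to Jolanta's branch passes to Jolanta's issue by representation.
The 5/72 is divided into 2 equal shares of 5/144 among Franciszka, Eliasz.
Franciszka predeceased; the 5/144 allotted to Franciszka's branch passes to Franciszka's issue by representation.
The 5/144 is divided into 3 equal shares of 5/432 among Bogdan, Urszula, Tadeusz.
Bogdan is living and takes 5/432.
Urszula is living and takes 5/432.
Tadeusz is living and takes 5/432.
Eliasz is living and takes 5/144.
Halina is living and takes 5/72.
Czeslaw predeceased; the 5/24 allotted to Czeslaw's branch passes to Czeslaw's issue by representation.
Stanislawa is the sole taker at this level and receives the full 5/24.
Ireneusz predeceased; the 5/24 allotted to Ireneusz's branch passes to Ireneusz's issue by representation.
The 5/24 is divided into 3 equal shares of 5/72 among Zofia, Agnieszka, Grzegorz.
Zofia predeceased; the 5/72 allotted to Zofia's branch passes to Zofia's issue by representation.
Pelagia is the sole taker at this level and receives the full 5/72.
Agnieszka is living and takes 5/72.
Grzegorz is living and takes 5/72.

Agnieszka 5/72; Bogdan 5/432; Eliasz 5/144; Grzegorz 5/72; Halina 5/72; Ludmila 5/72; Mieczyslaw 3/8; Pelagia 5/72; Stanislawa 5/24; Tadeusz 5/432; Urszula 5/432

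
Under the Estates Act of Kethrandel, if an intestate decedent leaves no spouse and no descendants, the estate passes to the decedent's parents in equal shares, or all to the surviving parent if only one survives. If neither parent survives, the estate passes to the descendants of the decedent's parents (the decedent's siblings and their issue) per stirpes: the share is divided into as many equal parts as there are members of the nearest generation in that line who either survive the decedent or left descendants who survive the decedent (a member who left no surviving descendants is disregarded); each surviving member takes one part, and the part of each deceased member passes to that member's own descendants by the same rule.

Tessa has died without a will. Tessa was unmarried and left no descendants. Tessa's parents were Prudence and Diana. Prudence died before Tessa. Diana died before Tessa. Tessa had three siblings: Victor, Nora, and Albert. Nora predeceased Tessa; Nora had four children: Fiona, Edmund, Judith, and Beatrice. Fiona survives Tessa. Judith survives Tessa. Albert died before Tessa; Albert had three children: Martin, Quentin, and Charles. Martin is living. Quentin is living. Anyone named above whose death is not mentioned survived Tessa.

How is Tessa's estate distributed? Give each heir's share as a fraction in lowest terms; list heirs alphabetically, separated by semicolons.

Neither parent survives and there are no descendants, so the estate passes to Tessa's siblings and their issue per stirpes.
The estate is divided into 3 equal shares of 1/3 among Victor, Nora, Albert.
Victor is living and takes 1/3.
Nora predeceased; the 1/3 allotted to Nora's branch passes to Nora's issue by representation.
The 1/3 is divided into 4 equal shares of 1/12 among Fiona, Edmund, Judith, Beatrice.
Fiona is living and takes 1/12.
Edmund is living and takes 1/12.
Judith is living and takes 1/12.
Beatrice is living and takes 1/12.
Albert predeceased; the 1/3 allotted to Albert's branch passes to Albert's issue by representation.
The 1/3 is divided into 3 equal shares of 1/9 among Martin, Quentin, Charles.
Martin is living and takes 1/9.
Quentin is living and takes 1/9.
Charles is living and takes 1/9.

Beatrice 1/12; Charles 1/9; Edmund 1/12; Fiona 1/12; Judith 1/12; Martin 1/9; Quentin 1/9; Victor 1/3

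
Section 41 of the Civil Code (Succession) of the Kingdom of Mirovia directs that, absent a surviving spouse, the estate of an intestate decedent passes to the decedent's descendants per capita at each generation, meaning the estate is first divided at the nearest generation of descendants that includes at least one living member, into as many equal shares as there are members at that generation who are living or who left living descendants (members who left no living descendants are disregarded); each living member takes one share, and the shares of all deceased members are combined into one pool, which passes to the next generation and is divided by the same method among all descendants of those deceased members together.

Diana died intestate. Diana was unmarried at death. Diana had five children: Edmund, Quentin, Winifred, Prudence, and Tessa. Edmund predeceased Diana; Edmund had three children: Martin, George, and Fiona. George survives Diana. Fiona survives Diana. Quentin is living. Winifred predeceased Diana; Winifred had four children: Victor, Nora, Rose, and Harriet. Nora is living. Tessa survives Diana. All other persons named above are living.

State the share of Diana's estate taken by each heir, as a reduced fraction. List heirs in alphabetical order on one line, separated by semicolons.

There is no surviving spouse, so the entire estate passes to Diana's descendants per capita at each generation.
At generation 1 (Edmund, Quentin, Winifred, Prudence, Tessa) there are 5 shares of (1)/5 = 1/5 each.
Living: Quentin, Prudence, and Tessa — each takes 1/5.
Deceased: Edmund and Winifred. Their combined 2/5 is pooled and carried to generation 2.
At generation 2 (Martin, George, Fiona, Victor, Nora, Rose, Harriet) there are 7 shares of (2/5)/7 = 2/35 each.
Living: Martin, George, Fiona, Victor, Nora, Rose, and Harriet — each takes 2/35.

Fiona 2/35; George 2/35; Harriet 2/35; Martin 2/35; Nora 2/35; Prudence 1/5; Quentin 1/5; Rose 2/35; Tessa 1/5; Victor 2/35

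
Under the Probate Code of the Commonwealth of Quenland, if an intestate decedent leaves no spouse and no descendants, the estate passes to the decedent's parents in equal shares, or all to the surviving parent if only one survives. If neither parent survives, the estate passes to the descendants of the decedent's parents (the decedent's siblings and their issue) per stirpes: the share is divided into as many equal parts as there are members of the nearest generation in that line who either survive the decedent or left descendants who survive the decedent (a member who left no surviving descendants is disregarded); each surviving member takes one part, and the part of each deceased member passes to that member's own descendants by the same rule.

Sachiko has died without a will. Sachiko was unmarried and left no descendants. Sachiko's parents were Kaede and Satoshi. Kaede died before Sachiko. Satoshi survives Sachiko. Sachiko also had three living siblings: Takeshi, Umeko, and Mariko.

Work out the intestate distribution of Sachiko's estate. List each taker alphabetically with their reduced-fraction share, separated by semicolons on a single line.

Only one parent, Satoshi, survives, so Satoshi takes the entire estate. The siblings take nothing because a surviving parent has priority.

Satoshi 1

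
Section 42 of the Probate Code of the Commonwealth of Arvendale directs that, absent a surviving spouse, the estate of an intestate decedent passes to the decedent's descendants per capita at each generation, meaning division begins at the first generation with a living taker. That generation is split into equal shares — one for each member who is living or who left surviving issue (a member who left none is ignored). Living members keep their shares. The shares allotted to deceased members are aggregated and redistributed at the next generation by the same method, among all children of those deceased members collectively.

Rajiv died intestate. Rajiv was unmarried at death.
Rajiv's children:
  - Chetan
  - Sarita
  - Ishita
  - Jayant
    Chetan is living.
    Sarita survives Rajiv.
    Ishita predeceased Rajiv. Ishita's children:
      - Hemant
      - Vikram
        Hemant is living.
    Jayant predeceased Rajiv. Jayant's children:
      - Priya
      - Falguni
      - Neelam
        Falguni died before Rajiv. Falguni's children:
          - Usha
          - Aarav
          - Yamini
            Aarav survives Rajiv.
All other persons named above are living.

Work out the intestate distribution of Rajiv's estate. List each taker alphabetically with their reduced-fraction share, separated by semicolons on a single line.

Aarav 1/30; Chetan 1/4; Hemant 1/10; Neelam 1/10; Priya 1/10; Sarita 1/4; Usha 1/30; Vikram 1/10; Yamini 1/30

There is no surviving spouse, so the entire estate passes to Rajiv's descendants per capita at each generation.
At generation 1 (Chetan, Sarita, Ishita, Jayant) there are 4 shares of (1)/4 = 1/4 each.
Living: Chetan and Sarita — each takes 1/4.
Deceased: Ishita and Jayant. Their combined 1/2 is pooled and carried to generation 2.
At generation 2 (Hemant, Vikram, Priya, Falguni, Neelam) there are 5 shares of (1/2)/5 = 1/10 each.
Living: Hemant, Vikram, Priya, and Neelam — each takes 1/10.
Deceased: Falguni. That 1/10 share is carried to generation 3.
At generation 3 (Usha, Aarav, Yamini) there are 3 shares of (1/10)/3 = 1/30 each.
Living: Usha, Aarav, and Yamini — each takes 1/30.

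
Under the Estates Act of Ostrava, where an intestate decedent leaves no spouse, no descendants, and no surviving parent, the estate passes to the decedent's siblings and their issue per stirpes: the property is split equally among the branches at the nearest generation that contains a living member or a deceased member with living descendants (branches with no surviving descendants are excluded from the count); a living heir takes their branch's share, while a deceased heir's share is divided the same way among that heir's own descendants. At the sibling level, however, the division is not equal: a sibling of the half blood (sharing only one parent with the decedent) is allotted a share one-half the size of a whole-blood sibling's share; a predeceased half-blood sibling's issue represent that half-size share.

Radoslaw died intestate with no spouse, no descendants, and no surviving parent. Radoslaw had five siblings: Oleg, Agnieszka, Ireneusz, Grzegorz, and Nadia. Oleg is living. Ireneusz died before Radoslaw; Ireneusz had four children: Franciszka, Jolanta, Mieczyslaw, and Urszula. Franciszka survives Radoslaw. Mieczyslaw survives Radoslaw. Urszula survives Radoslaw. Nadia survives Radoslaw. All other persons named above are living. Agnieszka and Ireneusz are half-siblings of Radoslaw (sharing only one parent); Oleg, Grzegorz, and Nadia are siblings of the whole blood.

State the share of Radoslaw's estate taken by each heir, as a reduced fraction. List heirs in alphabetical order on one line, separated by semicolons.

No spouse, descendants, or parent survives, so the estate passes to Radoslaw's siblings per stirpes.
Half-blood siblings count for one-half the weight of whole-blood siblings at the initial division.
Dividing 1 in proportion to weights (total weight 4): Oleg (weight 1) → 1/4; Agnieszka (weight 1/2) → 1/8; Ireneusz (weight 1/2) → 1/8; Grzegorz (weight 1) → 1/4; Nadia (weight 1) → 1/4.
Oleg is living and takes 1/4.
Agnieszka is living and takes 1/8.
Ireneusz predeceased; the 1/8 allotted to Ireneusz's branch passes to Ireneusz's issue by representation.
The 1/8 is divided into 4 equal shares of 1/32 among Franciszka, Jolanta, Mieczyslaw, Urszula.
Franciszka is living and takes 1/32.
Jolanta is living and takes 1/32.
Mieczyslaw is living and takes 1/32.
Urszula is living and takes 1/32.
Grzegorz is living and takes 1/4.
Nadia is living and takes 1/4.

Agnieszka 1/8; Franciszka 1/32; Grzegorz 1/4; Jolanta 1/32; Mieczyslaw 1/32; Nadia 1/4; Oleg 1/4; Urszula 1/32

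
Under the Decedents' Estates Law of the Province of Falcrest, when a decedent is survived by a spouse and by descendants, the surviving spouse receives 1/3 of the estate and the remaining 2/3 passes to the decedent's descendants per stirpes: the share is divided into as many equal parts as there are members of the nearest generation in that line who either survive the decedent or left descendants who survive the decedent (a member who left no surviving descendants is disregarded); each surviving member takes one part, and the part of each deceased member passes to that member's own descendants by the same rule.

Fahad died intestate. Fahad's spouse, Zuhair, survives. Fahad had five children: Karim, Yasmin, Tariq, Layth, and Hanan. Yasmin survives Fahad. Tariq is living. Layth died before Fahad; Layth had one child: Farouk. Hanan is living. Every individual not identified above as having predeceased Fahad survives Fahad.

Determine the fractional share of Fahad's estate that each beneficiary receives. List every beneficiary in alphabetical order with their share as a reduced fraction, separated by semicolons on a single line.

Zuhair, as surviving spouse, takes 1/3.
The remaining 2/3 passes to Fahad's descendants per stirpes.
The 2/3 is divided into 5 equal shares of 2/15 among Karim, Yasmin, Tariq, Layth, Hanan.
Karim is living and takes 2/15.
Yasmin is living and takes 2/15.
Tariq is living and takes 2/15.
Layth predeceased; the 2/15 allotted to Layth's branch passes to Layth's issue by representation.
Farouk is the sole taker at this level and receives the full 2/15.
Hanan is living and takes 2/15.

Farouk 2/15; Hanan 2/15; Karim 2/15; Tariq 2/15; Yasmin 2/15; Zuhair 1/3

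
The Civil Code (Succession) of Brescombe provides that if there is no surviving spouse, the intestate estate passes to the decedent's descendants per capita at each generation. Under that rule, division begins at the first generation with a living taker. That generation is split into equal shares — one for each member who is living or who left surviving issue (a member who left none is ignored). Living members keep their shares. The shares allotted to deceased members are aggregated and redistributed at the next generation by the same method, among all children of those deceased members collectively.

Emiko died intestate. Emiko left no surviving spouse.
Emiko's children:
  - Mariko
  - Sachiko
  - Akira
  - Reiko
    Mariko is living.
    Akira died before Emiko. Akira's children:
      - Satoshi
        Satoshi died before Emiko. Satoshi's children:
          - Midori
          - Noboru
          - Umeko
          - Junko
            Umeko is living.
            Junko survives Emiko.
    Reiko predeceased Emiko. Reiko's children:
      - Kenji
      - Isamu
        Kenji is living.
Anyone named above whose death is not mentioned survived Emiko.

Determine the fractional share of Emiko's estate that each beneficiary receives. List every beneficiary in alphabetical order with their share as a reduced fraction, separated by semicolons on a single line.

There is no surviving spouse, so the entire estate passes to Emiko's descendants per capita at each generation.
At generation 1 (Mariko, Sachiko, Akira, Reiko) there are 4 shares of (1)/4 = 1/4 each.
Living: Mariko and Sachiko — each takes 1/4.
Deceased: Akira and Reiko. Their combined 1/2 is pooled and carried to generation 2.
At generation 2 (Satoshi, Kenji, Isamu) there are 3 shares of (1/2)/3 = 1/6 each.
Living: Kenji and Isamu — each takes 1/6.
Deceased: Satoshi. That 1/6 share is carried to generation 3.
At generation 3 (Midori, Noboru, Umeko, Junko) there are 4 shares of (1/6)/4 = 1/24 each.
Living: Midori, Noboru, Umeko, and Junko — each takes 1/24.

Isamu 1/6; Junko 1/24; Kenji 1/6; Mariko 1/4; Midori 1/24; Noboru 1/24; Sachiko 1/4; Umeko 1/24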